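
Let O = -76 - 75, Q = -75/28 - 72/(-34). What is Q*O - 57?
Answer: 13185/476 ≈ 27.700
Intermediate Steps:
Q = -267/476 (Q = -75*1/28 - 72*(-1/34) = -75/28 + 36/17 = -267/476 ≈ -0.56092)
O = -151
Q*O - 57 = -267/476*(-151) - 57 = 40317/476 - 57 = 13185/476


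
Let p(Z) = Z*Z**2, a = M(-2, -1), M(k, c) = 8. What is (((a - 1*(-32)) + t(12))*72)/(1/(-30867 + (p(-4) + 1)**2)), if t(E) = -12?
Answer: -54226368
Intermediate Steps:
a = 8
p(Z) = Z**3
(((a - 1*(-32)) + t(12))*72)/(1/(-30867 + (p(-4) + 1)**2)) = (((8 - 1*(-32)) - 12)*72)/(1/(-30867 + ((-4)**3 + 1)**2)) = (((8 + 32) - 12)*72)/(1/(-30867 + (-64 + 1)**2)) = ((40 - 12)*72)/(1/(-30867 + (-63)**2)) = (28*72)/(1/(-30867 + 3969)) = 2016/(1/(-26898)) = 2016/(-1/26898) = 2016*(-26898) = -54226368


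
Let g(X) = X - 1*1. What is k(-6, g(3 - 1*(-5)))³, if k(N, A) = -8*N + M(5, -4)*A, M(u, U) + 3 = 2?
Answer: 68921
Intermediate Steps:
M(u, U) = -1 (M(u, U) = -3 + 2 = -1)
g(X) = -1 + X (g(X) = X - 1 = -1 + X)
k(N, A) = -A - 8*N (k(N, A) = -8*N - A = -A - 8*N)
k(-6, g(3 - 1*(-5)))³ = (-(-1 + (3 - 1*(-5))) - 8*(-6))³ = (-(-1 + (3 + 5)) + 48)³ = (-(-1 + 8) + 48)³ = (-1*7 + 48)³ = (-7 + 48)³ = 41³ = 68921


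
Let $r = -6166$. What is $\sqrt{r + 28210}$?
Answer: $2 \sqrt{5511} \approx 148.47$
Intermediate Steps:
$\sqrt{r + 28210} = \sqrt{-6166 + 28210} = \sqrt{22044} = 2 \sqrt{5511}$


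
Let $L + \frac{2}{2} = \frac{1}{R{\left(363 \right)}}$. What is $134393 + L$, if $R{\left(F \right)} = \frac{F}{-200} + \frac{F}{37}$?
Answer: $\frac{7951847648}{59169} \approx 1.3439 \cdot 10^{5}$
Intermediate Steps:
$R{\left(F \right)} = \frac{163 F}{7400}$ ($R{\left(F \right)} = F \left(- \frac{1}{200}\right) + F \frac{1}{37} = - \frac{F}{200} + \frac{F}{37} = \frac{163 F}{7400}$)
$L = - \frac{51769}{59169}$ ($L = -1 + \frac{1}{\frac{163}{7400} \cdot 363} = -1 + \frac{1}{\frac{59169}{7400}} = -1 + \frac{7400}{59169} = - \frac{51769}{59169} \approx -0.87493$)
$134393 + L = 134393 - \frac{51769}{59169} = \frac{7951847648}{59169}$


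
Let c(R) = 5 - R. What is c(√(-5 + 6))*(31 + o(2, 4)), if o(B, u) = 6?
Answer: 148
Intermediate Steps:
c(√(-5 + 6))*(31 + o(2, 4)) = (5 - √(-5 + 6))*(31 + 6) = (5 - √1)*37 = (5 - 1*1)*37 = (5 - 1)*37 = 4*37 = 148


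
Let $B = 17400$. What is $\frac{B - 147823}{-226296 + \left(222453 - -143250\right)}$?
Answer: $- \frac{130423}{139407} \approx -0.93556$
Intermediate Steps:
$\frac{B - 147823}{-226296 + \left(222453 - -143250\right)} = \frac{17400 - 147823}{-226296 + \left(222453 - -143250\right)} = - \frac{130423}{-226296 + \left(222453 + 143250\right)} = - \frac{130423}{-226296 + 365703} = - \frac{130423}{139407}$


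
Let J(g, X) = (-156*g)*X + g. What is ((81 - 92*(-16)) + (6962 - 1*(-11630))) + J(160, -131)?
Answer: 3290065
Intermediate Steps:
J(g, X) = g - 156*X*g (J(g, X) = -156*X*g + g = g - 156*X*g)
((81 - 92*(-16)) + (6962 - 1*(-11630))) + J(160, -131) = ((81 - 92*(-16)) + (6962 - 1*(-11630))) + 160*(1 - 156*(-131)) = ((81 + 1472) + (6962 + 11630)) + 160*(1 + 20436) = (1553 + 18592) + 160*20437 = 20145 + 3269920 = 3290065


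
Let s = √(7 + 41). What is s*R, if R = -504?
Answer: -2016*√3 ≈ -3491.8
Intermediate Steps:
s = 4*√3 (s = √48 = 4*√3 ≈ 6.9282)
s*R = (4*√3)*(-504) = -2016*√3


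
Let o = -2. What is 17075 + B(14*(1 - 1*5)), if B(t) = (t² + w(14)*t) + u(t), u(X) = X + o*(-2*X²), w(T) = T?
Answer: 31915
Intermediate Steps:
u(X) = X + 4*X² (u(X) = X - (-4)*X² = X + 4*X²)
B(t) = t² + 14*t + t*(1 + 4*t) (B(t) = (t² + 14*t) + t*(1 + 4*t) = t² + 14*t + t*(1 + 4*t))
17075 + B(14*(1 - 1*5)) = 17075 + 5*(14*(1 - 1*5))*(3 + 14*(1 - 1*5)) = 17075 + 5*(14*(1 - 5))*(3 + 14*(1 - 5)) = 17075 + 5*(14*(-4))*(3 + 14*(-4)) = 17075 + 5*(-56)*(3 - 56) = 17075 + 5*(-56)*(-53) = 17075 + 14840 = 31915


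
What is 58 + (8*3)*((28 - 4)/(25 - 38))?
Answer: 178/13 ≈ 13.692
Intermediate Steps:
58 + (8*3)*((28 - 4)/(25 - 38)) = 58 + 24*(24/(-13)) = 58 + 24*(24*(-1/13)) = 58 + 24*(-24/13) = 58 - 576/13 = 178/13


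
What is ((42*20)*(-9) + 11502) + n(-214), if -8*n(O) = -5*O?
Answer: 15233/4 ≈ 3808.3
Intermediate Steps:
n(O) = 5*O/8 (n(O) = -(-5)*O/8 = 5*O/8)
((42*20)*(-9) + 11502) + n(-214) = ((42*20)*(-9) + 11502) + (5/8)*(-214) = (840*(-9) + 11502) - 535/4 = (-7560 + 11502) - 535/4 = 3942 - 535/4 = 15233/4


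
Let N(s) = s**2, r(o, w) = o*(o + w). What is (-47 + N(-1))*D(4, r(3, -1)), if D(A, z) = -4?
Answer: 184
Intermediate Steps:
(-47 + N(-1))*D(4, r(3, -1)) = (-47 + (-1)**2)*(-4) = (-47 + 1)*(-4) = -46*(-4) = 184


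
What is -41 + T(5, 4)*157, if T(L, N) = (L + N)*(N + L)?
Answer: 12676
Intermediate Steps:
T(L, N) = (L + N)² (T(L, N) = (L + N)*(L + N) = (L + N)²)
-41 + T(5, 4)*157 = -41 + (5 + 4)²*157 = -41 + 9²*157 = -41 + 81*157 = -41 + 12717 = 12676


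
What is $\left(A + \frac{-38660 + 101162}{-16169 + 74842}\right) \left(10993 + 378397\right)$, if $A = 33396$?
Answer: $\frac{33174436749300}{2551} \approx 1.3004 \cdot 10^{10}$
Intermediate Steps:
$\left(A + \frac{-38660 + 101162}{-16169 + 74842}\right) \left(10993 + 378397\right) = \left(33396 + \frac{-38660 + 101162}{-16169 + 74842}\right) \left(10993 + 378397\right) = \left(33396 + \frac{62502}{58673}\right) 389390 = \frac{1959506010}{58673} \cdot 389390 = \frac{33174436749300}{2551}$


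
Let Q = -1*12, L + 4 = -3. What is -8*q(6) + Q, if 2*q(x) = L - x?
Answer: 40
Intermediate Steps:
L = -7 (L = -4 - 3 = -7)
Q = -12
q(x) = -7/2 - x/2 (q(x) = (-7 - x)/2 = -7/2 - x/2)
-8*q(6) + Q = -8*(-7/2 - ½*6) - 12 = -8*(-7/2 - 3) - 12 = -8*(-13/2) - 12 = 52 - 12 = 40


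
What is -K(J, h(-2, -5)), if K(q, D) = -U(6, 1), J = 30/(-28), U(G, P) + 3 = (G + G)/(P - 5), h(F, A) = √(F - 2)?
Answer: -6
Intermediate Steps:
h(F, A) = √(-2 + F)
U(G, P) = -3 + 2*G/(-5 + P) (U(G, P) = -3 + (G + G)/(P - 5) = -3 + (2*G)/(-5 + P) = -3 + 2*G/(-5 + P))
J = -15/14 (J = 30*(-1/28) = -15/14 ≈ -1.0714)
K(q, D) = 6 (K(q, D) = -(15 - 3*1 + 2*6)/(-5 + 1) = -(15 - 3 + 12)/(-4) = -(-1)*24/4 = -1*(-6) = 6)
-K(J, h(-2, -5)) = -1*6 = -6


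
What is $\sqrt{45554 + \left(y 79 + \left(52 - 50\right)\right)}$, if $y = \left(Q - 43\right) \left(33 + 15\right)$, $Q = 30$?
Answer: $2 i \sqrt{935} \approx 61.156 i$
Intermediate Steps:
$y = -624$ ($y = \left(30 - 43\right) \left(33 + 15\right) = \left(-13\right) 48 = -624$)
$\sqrt{45554 + \left(y 79 + \left(52 - 50\right)\right)} = \sqrt{45554 + \left(\left(-624\right) 79 + \left(52 - 50\right)\right)} = \sqrt{45554 + \left(-49296 + 2\right)} = \sqrt{45554 - 49294} = \sqrt{-3740} = 2 i \sqrt{935}$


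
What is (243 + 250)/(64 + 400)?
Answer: 17/16 ≈ 1.0625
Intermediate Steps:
(243 + 250)/(64 + 400) = 493/464 = 493*(1/464) = 17/16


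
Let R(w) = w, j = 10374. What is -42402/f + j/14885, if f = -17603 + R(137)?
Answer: 10414693/3333095 ≈ 3.1246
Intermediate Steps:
f = -17466 (f = -17603 + 137 = -17466)
-42402/f + j/14885 = -42402/(-17466) + 10374/14885 = -42402*(-1/17466) + 10374*(1/14885) = 7067/2911 + 798/1145 = 10414693/3333095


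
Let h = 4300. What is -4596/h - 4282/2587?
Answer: -7575613/2781025 ≈ -2.7240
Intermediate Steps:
-4596/h - 4282/2587 = -4596/4300 - 4282/2587 = -4596*1/4300 - 4282*1/2587 = -1149/1075 - 4282/2587 = -7575613/2781025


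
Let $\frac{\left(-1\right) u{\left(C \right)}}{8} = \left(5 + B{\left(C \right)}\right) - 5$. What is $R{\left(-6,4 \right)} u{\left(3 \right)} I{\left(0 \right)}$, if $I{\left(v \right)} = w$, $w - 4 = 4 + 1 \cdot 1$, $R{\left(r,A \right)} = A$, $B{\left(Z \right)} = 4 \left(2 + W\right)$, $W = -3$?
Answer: $1152$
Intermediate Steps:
$B{\left(Z \right)} = -4$ ($B{\left(Z \right)} = 4 \left(2 - 3\right) = 4 \left(-1\right) = -4$)
$w = 9$ ($w = 4 + \left(4 + 1 \cdot 1\right) = 4 + \left(4 + 1\right) = 4 + 5 = 9$)
$I{\left(v \right)} = 9$
$u{\left(C \right)} = 32$ ($u{\left(C \right)} = - 8 \left(\left(5 - 4\right) - 5\right) = - 8 \left(1 - 5\right) = \left(-8\right) \left(-4\right) = 32$)
$R{\left(-6,4 \right)} u{\left(3 \right)} I{\left(0 \right)} = 4 \cdot 32 \cdot 9 = 128 \cdot 9 = 1152$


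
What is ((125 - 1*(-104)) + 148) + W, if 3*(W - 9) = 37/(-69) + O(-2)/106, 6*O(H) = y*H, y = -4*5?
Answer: 1411025/3657 ≈ 385.84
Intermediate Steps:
y = -20
O(H) = -10*H/3 (O(H) = (-20*H)/6 = -10*H/3)
W = 32336/3657 (W = 9 + (37/(-69) - 10/3*(-2)/106)/3 = 9 + (37*(-1/69) + (20/3)*(1/106))/3 = 9 + (-37/69 + 10/159)/3 = 9 + (⅓)*(-577/1219) = 9 - 577/3657 = 32336/3657 ≈ 8.8422)
((125 - 1*(-104)) + 148) + W = ((125 - 1*(-104)) + 148) + 32336/3657 = ((125 + 104) + 148) + 32336/3657 = (229 + 148) + 32336/3657 = 377 + 32336/3657 = 1411025/3657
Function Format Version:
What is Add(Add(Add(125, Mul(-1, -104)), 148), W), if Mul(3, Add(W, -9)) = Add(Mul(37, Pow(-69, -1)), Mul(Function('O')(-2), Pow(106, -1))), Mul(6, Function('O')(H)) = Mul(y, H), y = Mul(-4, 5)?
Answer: Rational(1411025, 3657) ≈ 385.84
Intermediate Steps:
y = -20
Function('O')(H) = Mul(Rational(-10, 3), H) (Function('O')(H) = Mul(Rational(1, 6), Mul(-20, H)) = Mul(Rational(-10, 3), H))
W = Rational(32336, 3657) (W = Add(9, Mul(Rational(1, 3), Add(Mul(37, Pow(-69, -1)), Mul(Mul(Rational(-10, 3), -2), Pow(106, -1))))) = Add(9, Mul(Rational(1, 3), Add(Mul(37, Rational(-1, 69)), Mul(Rational(20, 3), Rational(1, 106))))) = Add(9, Mul(Rational(1, 3), Add(Rational(-37, 69), Rational(10, 159)))) = Add(9, Mul(Rational(1, 3), Rational(-577, 1219))) = Add(9, Rational(-577, 3657)) = Rational(32336, 3657) ≈ 8.8422)
Add(Add(Add(125, Mul(-1, -104)), 148), W) = Add(Add(Add(125, Mul(-1, -104)), 148), Rational(32336, 3657)) = Add(Add(Add(125, 104), 148), Rational(32336, 3657)) = Add(Add(229, 148), Rational(32336, 3657)) = Add(377, Rational(32336, 3657)) = Rational(1411025, 3657)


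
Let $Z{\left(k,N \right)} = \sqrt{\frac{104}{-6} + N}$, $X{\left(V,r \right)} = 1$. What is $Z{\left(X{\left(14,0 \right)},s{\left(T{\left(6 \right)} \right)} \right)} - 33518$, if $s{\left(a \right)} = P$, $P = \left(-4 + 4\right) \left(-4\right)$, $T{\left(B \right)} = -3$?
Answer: $-33518 + \frac{2 i \sqrt{39}}{3} \approx -33518.0 + 4.1633 i$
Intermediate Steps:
$P = 0$ ($P = 0 \left(-4\right) = 0$)
$s{\left(a \right)} = 0$
$Z{\left(k,N \right)} = \sqrt{- \frac{52}{3} + N}$ ($Z{\left(k,N \right)} = \sqrt{104 \left(- \frac{1}{6}\right) + N} = \sqrt{- \frac{52}{3} + N}$)
$Z{\left(X{\left(14,0 \right)},s{\left(T{\left(6 \right)} \right)} \right)} - 33518 = \frac{\sqrt{-156 + 9 \cdot 0}}{3} - 33518 = \frac{\sqrt{-156 + 0}}{3} - 33518 = \frac{\sqrt{-156}}{3} - 33518 = \frac{2 i \sqrt{39}}{3} - 33518 = -33518 + \frac{2 i \sqrt{39}}{3}$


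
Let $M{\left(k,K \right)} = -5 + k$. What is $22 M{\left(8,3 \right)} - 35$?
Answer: $31$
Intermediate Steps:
$22 M{\left(8,3 \right)} - 35 = 22 \left(-5 + 8\right) - 35 = 22 \cdot 3 - 35 = 66 - 35 = 31$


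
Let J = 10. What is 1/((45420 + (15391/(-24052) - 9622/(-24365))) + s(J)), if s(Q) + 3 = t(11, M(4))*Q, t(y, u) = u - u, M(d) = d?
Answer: 586026980/26615443777289 ≈ 2.2018e-5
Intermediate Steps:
t(y, u) = 0
s(Q) = -3 (s(Q) = -3 + 0*Q = -3 + 0 = -3)
1/((45420 + (15391/(-24052) - 9622/(-24365))) + s(J)) = 1/((45420 + (15391/(-24052) - 9622/(-24365))) - 3) = 1/((45420 + (15391*(-1/24052) - 9622*(-1/24365))) - 3) = 1/((45420 + (-15391/24052 + 9622/24365)) - 3) = 1/((45420 - 143573371/586026980) - 3) = 1/(26617201858229/586026980 - 3) = 1/(26615443777289/586026980) = 586026980/26615443777289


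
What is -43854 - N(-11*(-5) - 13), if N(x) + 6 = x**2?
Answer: -45612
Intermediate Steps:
N(x) = -6 + x**2
-43854 - N(-11*(-5) - 13) = -43854 - (-6 + (-11*(-5) - 13)**2) = -43854 - (-6 + (55 - 13)**2) = -43854 - (-6 + 42**2) = -43854 - (-6 + 1764) = -43854 - 1*1758 = -43854 - 1758 = -45612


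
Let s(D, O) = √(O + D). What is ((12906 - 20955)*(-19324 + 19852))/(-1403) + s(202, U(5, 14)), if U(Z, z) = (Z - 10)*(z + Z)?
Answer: 4249872/1403 + √107 ≈ 3039.5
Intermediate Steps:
U(Z, z) = (-10 + Z)*(Z + z)
s(D, O) = √(D + O)
((12906 - 20955)*(-19324 + 19852))/(-1403) + s(202, U(5, 14)) = ((12906 - 20955)*(-19324 + 19852))/(-1403) + √(202 + (5² - 10*5 - 10*14 + 5*14)) = -8049*528*(-1/1403) + √(202 + (25 - 50 - 140 + 70)) = -4249872*(-1/1403) + √(202 - 95) = 4249872/1403 + √107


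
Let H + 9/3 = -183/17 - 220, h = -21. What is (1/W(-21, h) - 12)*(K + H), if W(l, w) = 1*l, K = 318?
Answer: -362296/357 ≈ -1014.8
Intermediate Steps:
W(l, w) = l
H = -3974/17 (H = -3 + (-183/17 - 220) = -3 - 3923/17 = -3974/17 ≈ -233.76)
(1/W(-21, h) - 12)*(K + H) = (1/(-21) - 12)*(318 - 3974/17) = (-1/21 - 12)*(1432/17) = -253/21*1432/17 = -362296/357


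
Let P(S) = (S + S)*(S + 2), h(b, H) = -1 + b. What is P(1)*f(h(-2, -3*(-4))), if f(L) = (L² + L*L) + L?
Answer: 90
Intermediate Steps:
f(L) = L + 2*L² (f(L) = (L² + L²) + L = 2*L² + L = L + 2*L²)
P(S) = 2*S*(2 + S) (P(S) = (2*S)*(2 + S) = 2*S*(2 + S))
P(1)*f(h(-2, -3*(-4))) = (2*1*(2 + 1))*((-1 - 2)*(1 + 2*(-1 - 2))) = (2*1*3)*(-3*(1 + 2*(-3))) = 6*(-3*(1 - 6)) = 6*(-3*(-5)) = 6*15 = 90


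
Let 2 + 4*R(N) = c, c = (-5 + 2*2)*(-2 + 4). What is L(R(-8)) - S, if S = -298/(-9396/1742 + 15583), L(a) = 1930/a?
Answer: -26186163792/13568095 ≈ -1930.0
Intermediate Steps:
c = -2 (c = (-5 + 4)*2 = -1*2 = -2)
R(N) = -1 (R(N) = -½ + (¼)*(-2) = -½ - ½ = -1)
S = -259558/13568095 (S = -298/(-9396*1/1742 + 15583) = -298/(-4698/871 + 15583) = -298/(13568095/871) = (871/13568095)*(-298) = -259558/13568095 ≈ -0.019130)
L(R(-8)) - S = 1930/(-1) - 1*(-259558/13568095) = 1930*(-1) + 259558/13568095 = -1930 + 259558/13568095 = -26186163792/13568095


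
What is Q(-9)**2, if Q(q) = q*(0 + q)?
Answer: 6561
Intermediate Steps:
Q(q) = q**2 (Q(q) = q*q = q**2)
Q(-9)**2 = ((-9)**2)**2 = 81**2 = 6561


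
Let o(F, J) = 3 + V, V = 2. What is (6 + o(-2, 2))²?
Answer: 121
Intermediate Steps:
o(F, J) = 5 (o(F, J) = 3 + 2 = 5)
(6 + o(-2, 2))² = (6 + 5)² = 11² = 121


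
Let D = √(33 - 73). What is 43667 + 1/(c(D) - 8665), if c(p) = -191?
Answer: 386714951/8856 ≈ 43667.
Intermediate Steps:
D = 2*I*√10 (D = √(-40) = 2*I*√10 ≈ 6.3246*I)
43667 + 1/(c(D) - 8665) = 43667 + 1/(-191 - 8665) = 43667 + 1/(-8856) = 43667 - 1/8856 = 386714951/8856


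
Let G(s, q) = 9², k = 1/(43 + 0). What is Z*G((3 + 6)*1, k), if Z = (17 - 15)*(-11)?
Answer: -1782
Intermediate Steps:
k = 1/43 ≈ 0.023256
G(s, q) = 81
Z = -22 (Z = 2*(-11) = -22)
Z*G((3 + 6)*1, k) = -22*81 = -1782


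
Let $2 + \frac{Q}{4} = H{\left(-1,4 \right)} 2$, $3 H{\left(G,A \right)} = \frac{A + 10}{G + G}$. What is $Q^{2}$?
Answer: $\frac{6400}{9} \approx 711.11$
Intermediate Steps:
$H{\left(G,A \right)} = \frac{10 + A}{6 G}$ ($H{\left(G,A \right)} = \frac{\left(A + 10\right) \frac{1}{G + G}}{3} = \frac{\left(10 + A\right) \frac{1}{2 G}}{3} = \frac{\frac{1}{2} \frac{1}{G} \left(10 + A\right)}{3} = \frac{10 + A}{6 G}$)
$Q = - \frac{80}{3}$ ($Q = -8 + 4 \frac{10 + 4}{6 \left(-1\right)} 2 = -8 + 4 \cdot \frac{1}{6} \left(-1\right) 14 \cdot 2 = -8 + 4 \left(\left(- \frac{7}{3}\right) 2\right) = -8 + 4 \left(- \frac{14}{3}\right) = -8 - \frac{56}{3} = - \frac{80}{3} \approx -26.667$)
$Q^{2} = \left(- \frac{80}{3}\right)^{2} = \frac{6400}{9}$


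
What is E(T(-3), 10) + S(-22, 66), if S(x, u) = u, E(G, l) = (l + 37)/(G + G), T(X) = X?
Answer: 349/6 ≈ 58.167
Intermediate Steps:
E(G, l) = (37 + l)/(2*G) (E(G, l) = (37 + l)/((2*G)) = (37 + l)*(1/(2*G)) = (37 + l)/(2*G))
E(T(-3), 10) + S(-22, 66) = (½)*(37 + 10)/(-3) + 66 = (½)*(-⅓)*47 + 66 = -47/6 + 66 = 349/6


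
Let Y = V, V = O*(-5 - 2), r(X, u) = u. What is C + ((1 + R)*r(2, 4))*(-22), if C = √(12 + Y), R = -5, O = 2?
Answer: 352 + I*√2 ≈ 352.0 + 1.4142*I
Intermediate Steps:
V = -14 (V = 2*(-5 - 2) = 2*(-7) = -14)
Y = -14
C = I*√2 (C = √(12 - 14) = √(-2) = I*√2 ≈ 1.4142*I)
C + ((1 + R)*r(2, 4))*(-22) = I*√2 + ((1 - 5)*4)*(-22) = I*√2 - 4*4*(-22) = I*√2 - 16*(-22) = I*√2 + 352 = 352 + I*√2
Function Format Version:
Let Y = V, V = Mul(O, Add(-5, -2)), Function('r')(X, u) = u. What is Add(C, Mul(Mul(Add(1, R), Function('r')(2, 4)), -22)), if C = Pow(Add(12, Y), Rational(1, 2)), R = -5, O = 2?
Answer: Add(352, Mul(I, Pow(2, Rational(1, 2)))) ≈ Add(352.00, Mul(1.4142, I))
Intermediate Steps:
V = -14 (V = Mul(2, Add(-5, -2)) = Mul(2, -7) = -14)
Y = -14
C = Mul(I, Pow(2, Rational(1, 2))) (C = Pow(Add(12, -14), Rational(1, 2)) = Pow(-2, Rational(1, 2)) = Mul(I, Pow(2, Rational(1, 2))) ≈ Mul(1.4142, I))
Add(C, Mul(Mul(Add(1, R), Function('r')(2, 4)), -22)) = Add(Mul(I, Pow(2, Rational(1, 2))), Mul(Mul(Add(1, -5), 4), -22)) = Add(Mul(I, Pow(2, Rational(1, 2))), Mul(Mul(-4, 4), -22)) = Add(Mul(I, Pow(2, Rational(1, 2))), Mul(-16, -22)) = Add(Mul(I, Pow(2, Rational(1, 2))), 352) = Add(352, Mul(I, Pow(2, Rational(1, 2))))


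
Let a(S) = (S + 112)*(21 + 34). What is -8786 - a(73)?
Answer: -18961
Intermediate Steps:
a(S) = 6160 + 55*S (a(S) = (112 + S)*55 = 6160 + 55*S)
-8786 - a(73) = -8786 - (6160 + 55*73) = -8786 - (6160 + 4015) = -8786 - 1*10175 = -8786 - 10175 = -18961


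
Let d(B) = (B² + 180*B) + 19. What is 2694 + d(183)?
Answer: 69142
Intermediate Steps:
d(B) = 19 + B² + 180*B
2694 + d(183) = 2694 + (19 + 183² + 180*183) = 2694 + (19 + 33489 + 32940) = 2694 + 66448 = 69142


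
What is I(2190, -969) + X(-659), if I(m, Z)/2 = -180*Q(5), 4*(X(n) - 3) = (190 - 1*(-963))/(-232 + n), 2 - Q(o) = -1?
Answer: -3839581/3564 ≈ -1077.3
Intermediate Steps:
Q(o) = 3 (Q(o) = 2 - 1*(-1) = 2 + 1 = 3)
X(n) = 3 + 1153/(4*(-232 + n)) (X(n) = 3 + ((190 - 1*(-963))/(-232 + n))/4 = 3 + ((190 + 963)/(-232 + n))/4 = 3 + (1153/(-232 + n))/4 = 3 + 1153/(4*(-232 + n)))
I(m, Z) = -1080 (I(m, Z) = 2*(-180*3) = 2*(-540) = -1080)
I(2190, -969) + X(-659) = -1080 + (-1631 + 12*(-659))/(4*(-232 - 659)) = -1080 + (¼)*(-1631 - 7908)/(-891) = -1080 + (¼)*(-1/891)*(-9539) = -1080 + 9539/3564 = -3839581/3564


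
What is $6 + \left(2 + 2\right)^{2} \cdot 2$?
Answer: $38$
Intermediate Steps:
$6 + \left(2 + 2\right)^{2} \cdot 2 = 6 + 4^{2} \cdot 2 = 6 + 16 \cdot 2 = 6 + 32 = 38$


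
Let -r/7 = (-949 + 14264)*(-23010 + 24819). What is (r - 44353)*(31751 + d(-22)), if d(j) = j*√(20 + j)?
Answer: -5354875938698 + 3710348356*I*√2 ≈ -5.3549e+12 + 5.2472e+9*I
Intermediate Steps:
r = -168607845 (r = -7*(-949 + 14264)*(-23010 + 24819) = -93205*1809 = -7*24086835 = -168607845)
(r - 44353)*(31751 + d(-22)) = (-168607845 - 44353)*(31751 - 22*√(20 - 22)) = -168652198*(31751 - 22*I*√2) = -5354875938698 + 3710348356*I*√2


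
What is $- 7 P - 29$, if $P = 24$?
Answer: $-197$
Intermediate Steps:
$- 7 P - 29 = \left(-7\right) 24 - 29 = -168 - 29 = -197$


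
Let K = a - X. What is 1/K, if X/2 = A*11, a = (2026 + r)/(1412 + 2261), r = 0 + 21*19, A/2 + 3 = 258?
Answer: -3673/41208635 ≈ -8.9132e-5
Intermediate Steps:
A = 510 (A = -6 + 2*258 = -6 + 516 = 510)
r = 399 (r = 0 + 399 = 399)
a = 2425/3673 (a = (2026 + 399)/(1412 + 2261) = 2425/3673 ≈ 0.66022)
X = 11220 (X = 2*(510*11) = 2*5610 = 11220)
K = -41208635/3673 (K = 2425/3673 - 1*11220 = 2425/3673 - 11220 = -41208635/3673 ≈ -11219.)
1/K = 1/(-41208635/3673) = -3673/41208635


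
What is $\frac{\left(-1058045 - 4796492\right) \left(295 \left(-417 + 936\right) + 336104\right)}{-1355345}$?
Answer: $\frac{2864092191233}{1355345} \approx 2.1132 \cdot 10^{6}$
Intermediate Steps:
$\frac{\left(-1058045 - 4796492\right) \left(295 \left(-417 + 936\right) + 336104\right)}{-1355345} = - 5854537 \left(295 \cdot 519 + 336104\right) \left(- \frac{1}{1355345}\right) = - 5854537 \left(153105 + 336104\right) \left(- \frac{1}{1355345}\right) = \left(-5854537\right) 489209 \left(- \frac{1}{1355345}\right) = \left(-2864092191233\right) \left(- \frac{1}{1355345}\right) = \frac{2864092191233}{1355345}$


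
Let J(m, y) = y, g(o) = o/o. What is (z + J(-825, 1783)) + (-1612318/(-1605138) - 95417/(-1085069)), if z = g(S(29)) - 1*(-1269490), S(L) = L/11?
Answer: 1107080687641976758/870842742261 ≈ 1.2713e+6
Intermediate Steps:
S(L) = L/11 (S(L) = L*(1/11) = L/11)
g(o) = 1
z = 1269491 (z = 1 - 1*(-1269490) = 1 + 1269490 = 1269491)
(z + J(-825, 1783)) + (-1612318/(-1605138) - 95417/(-1085069)) = (1269491 + 1783) + (-1612318/(-1605138) - 95417/(-1085069)) = 1271274 + (-1612318*(-1/1605138) - 95417*(-1/1085069)) = 1271274 + (806159/802569 + 95417/1085069) = 1271274 + 951316866244/870842742261 = 1107080687641976758/870842742261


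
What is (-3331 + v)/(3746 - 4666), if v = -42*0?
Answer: 3331/920 ≈ 3.6207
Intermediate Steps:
v = 0
(-3331 + v)/(3746 - 4666) = (-3331 + 0)/(3746 - 4666) = -3331/(-920) = -3331*(-1/920) = 3331/920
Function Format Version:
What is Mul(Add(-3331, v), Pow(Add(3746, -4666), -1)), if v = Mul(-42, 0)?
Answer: Rational(3331, 920) ≈ 3.6207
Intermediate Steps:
v = 0
Mul(Add(-3331, v), Pow(Add(3746, -4666), -1)) = Mul(Add(-3331, 0), Pow(Add(3746, -4666), -1)) = Mul(-3331, Pow(-920, -1)) = Mul(-3331, Rational(-1, 920)) = Rational(3331, 920)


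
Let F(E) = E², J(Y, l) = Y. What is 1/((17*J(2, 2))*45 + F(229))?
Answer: 1/53971 ≈ 1.8528e-5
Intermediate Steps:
1/((17*J(2, 2))*45 + F(229)) = 1/((17*2)*45 + 229²) = 1/(34*45 + 52441) = 1/(1530 + 52441) = 1/53971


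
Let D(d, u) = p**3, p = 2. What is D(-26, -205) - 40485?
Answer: -40477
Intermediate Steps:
D(d, u) = 8 (D(d, u) = 2**3 = 8)
D(-26, -205) - 40485 = 8 - 40485 = -40477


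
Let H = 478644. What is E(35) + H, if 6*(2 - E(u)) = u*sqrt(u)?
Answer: 478646 - 35*sqrt(35)/6 ≈ 4.7861e+5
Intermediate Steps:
E(u) = 2 - u**(3/2)/6 (E(u) = 2 - u*sqrt(u)/6 = 2 - u**(3/2)/6)
E(35) + H = (2 - 35*sqrt(35)/6) + 478644 = 478646 - 35*sqrt(35)/6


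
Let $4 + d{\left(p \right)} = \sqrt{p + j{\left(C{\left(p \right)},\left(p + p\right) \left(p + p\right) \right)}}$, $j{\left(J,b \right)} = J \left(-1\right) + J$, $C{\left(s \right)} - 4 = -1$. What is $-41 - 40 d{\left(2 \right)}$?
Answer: $119 - 40 \sqrt{2} \approx 62.431$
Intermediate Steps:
$C{\left(s \right)} = 3$ ($C{\left(s \right)} = 4 - 1 = 3$)
$j{\left(J,b \right)} = 0$ ($j{\left(J,b \right)} = - J + J = 0$)
$d{\left(p \right)} = -4 + \sqrt{p}$ ($d{\left(p \right)} = -4 + \sqrt{p + 0} = -4 + \sqrt{p}$)
$-41 - 40 d{\left(2 \right)} = -41 - 40 \left(-4 + \sqrt{2}\right) = -41 + \left(160 - 40 \sqrt{2}\right) = 119 - 40 \sqrt{2}$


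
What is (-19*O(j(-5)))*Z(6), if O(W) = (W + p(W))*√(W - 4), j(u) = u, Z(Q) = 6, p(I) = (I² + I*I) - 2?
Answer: -14706*I ≈ -14706.0*I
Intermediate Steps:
p(I) = -2 + 2*I² (p(I) = (I² + I²) - 2 = 2*I² - 2 = -2 + 2*I²)
O(W) = √(-4 + W)*(-2 + W + 2*W²) (O(W) = (W + (-2 + 2*W²))*√(W - 4) = (-2 + W + 2*W²)*√(-4 + W) = √(-4 + W)*(-2 + W + 2*W²))
(-19*O(j(-5)))*Z(6) = -19*√(-4 - 5)*(-2 - 5 + 2*(-5)²)*6 = -19*√(-9)*(-2 - 5 + 2*25)*6 = -19*3*I*(-2 - 5 + 50)*6 = -19*3*I*43*6 = -2451*I*6 = -14706*I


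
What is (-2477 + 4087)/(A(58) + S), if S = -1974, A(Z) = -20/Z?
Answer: -23345/28628 ≈ -0.81546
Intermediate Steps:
(-2477 + 4087)/(A(58) + S) = (-2477 + 4087)/(-20/58 - 1974) = 1610/(-20*1/58 - 1974) = 1610/(-10/29 - 1974) = 1610/(-57256/29) = 1610*(-29/57256) = -23345/28628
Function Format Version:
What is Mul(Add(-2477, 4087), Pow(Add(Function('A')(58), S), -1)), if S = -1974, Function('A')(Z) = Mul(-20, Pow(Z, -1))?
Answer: Rational(-23345, 28628) ≈ -0.81546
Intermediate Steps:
Mul(Add(-2477, 4087), Pow(Add(Function('A')(58), S), -1)) = Mul(Add(-2477, 4087), Pow(Add(Mul(-20, Pow(58, -1)), -1974), -1)) = Mul(1610, Pow(Add(Mul(-20, Rational(1, 58)), -1974), -1)) = Mul(1610, Pow(Add(Rational(-10, 29), -1974), -1)) = Mul(1610, Pow(Rational(-57256, 29), -1)) = Mul(1610, Rational(-29, 57256)) = Rational(-23345, 28628)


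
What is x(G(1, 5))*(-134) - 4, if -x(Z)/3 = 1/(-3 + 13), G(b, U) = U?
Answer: 181/5 ≈ 36.200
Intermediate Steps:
x(Z) = -3/10 (x(Z) = -3/(-3 + 13) = -3/10)
x(G(1, 5))*(-134) - 4 = -3/10*(-134) - 4 = 201/5 - 4 = 181/5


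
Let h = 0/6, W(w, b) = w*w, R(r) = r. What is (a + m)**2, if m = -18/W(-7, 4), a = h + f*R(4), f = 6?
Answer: 1340964/2401 ≈ 558.50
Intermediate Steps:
W(w, b) = w**2
h = 0 (h = 0*(1/6) = 0)
a = 24 (a = 0 + 6*4 = 0 + 24 = 24)
m = -18/49 (m = -18/((-7)**2) = -18/49 ≈ -0.36735)
(a + m)**2 = (24 - 18/49)**2 = (1158/49)**2 = 1340964/2401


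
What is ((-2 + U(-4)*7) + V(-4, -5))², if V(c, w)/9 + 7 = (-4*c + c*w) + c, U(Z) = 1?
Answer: 52900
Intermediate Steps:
V(c, w) = -63 - 27*c + 9*c*w (V(c, w) = -63 + 9*((-4*c + c*w) + c) = -63 + 9*(-3*c + c*w) = -63 + (-27*c + 9*c*w) = -63 - 27*c + 9*c*w)
((-2 + U(-4)*7) + V(-4, -5))² = ((-2 + 1*7) + (-63 - 27*(-4) + 9*(-4)*(-5)))² = ((-2 + 7) + (-63 + 108 + 180))² = (5 + 225)² = 230² = 52900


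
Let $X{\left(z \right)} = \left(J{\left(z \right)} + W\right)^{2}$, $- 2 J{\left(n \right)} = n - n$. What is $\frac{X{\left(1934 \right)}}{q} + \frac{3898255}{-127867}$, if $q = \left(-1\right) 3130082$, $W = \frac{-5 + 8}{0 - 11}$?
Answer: $- \frac{1476424795786913}{48428337606374} \approx -30.487$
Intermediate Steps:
$J{\left(n \right)} = 0$ ($J{\left(n \right)} = - \frac{n - n}{2} = \left(- \frac{1}{2}\right) 0 = 0$)
$W = - \frac{3}{11}$ ($W = \frac{3}{-11} = 3 \left(- \frac{1}{11}\right) = - \frac{3}{11} \approx -0.27273$)
$q = -3130082$
$X{\left(z \right)} = \frac{9}{121}$ ($X{\left(z \right)} = \left(0 - \frac{3}{11}\right)^{2} = \left(- \frac{3}{11}\right)^{2} = \frac{9}{121}$)
$\frac{X{\left(1934 \right)}}{q} + \frac{3898255}{-127867} = \frac{9}{121 \left(-3130082\right)} + \frac{3898255}{-127867} = \frac{9}{121} \left(- \frac{1}{3130082}\right) + 3898255 \left(- \frac{1}{127867}\right) = - \frac{9}{378739922} - \frac{3898255}{127867} = - \frac{1476424795786913}{48428337606374}$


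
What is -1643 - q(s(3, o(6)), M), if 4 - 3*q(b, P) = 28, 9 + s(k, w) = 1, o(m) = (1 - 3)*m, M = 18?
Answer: -1635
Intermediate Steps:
o(m) = -2*m
s(k, w) = -8 (s(k, w) = -9 + 1 = -8)
q(b, P) = -8 (q(b, P) = 4/3 - ⅓*28 = 4/3 - 28/3 = -8)
-1643 - q(s(3, o(6)), M) = -1643 - 1*(-8) = -1643 + 8 = -1635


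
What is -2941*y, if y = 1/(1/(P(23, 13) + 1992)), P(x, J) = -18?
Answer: -5805534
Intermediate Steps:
y = 1974 (y = 1/(1/(-18 + 1992)) = 1/(1/1974) = 1974)
-2941*y = -2941*1974 = -5805534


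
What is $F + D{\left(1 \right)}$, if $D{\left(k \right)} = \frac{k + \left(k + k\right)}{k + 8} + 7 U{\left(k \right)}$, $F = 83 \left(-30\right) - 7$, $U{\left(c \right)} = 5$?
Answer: $- \frac{7385}{3} \approx -2461.7$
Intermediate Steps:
$F = -2497$ ($F = -2490 - 7 = -2497$)
$D{\left(k \right)} = 35 + \frac{3 k}{8 + k}$ ($D{\left(k \right)} = \frac{k + \left(k + k\right)}{k + 8} + 7 \cdot 5 = \frac{k + 2 k}{8 + k} + 35 = \frac{3 k}{8 + k} + 35 = 35 + \frac{3 k}{8 + k}$)
$F + D{\left(1 \right)} = -2497 + \frac{2 \left(140 + 19 \cdot 1\right)}{8 + 1} = -2497 + \frac{2 \left(140 + 19\right)}{9} = -2497 + 2 \cdot \frac{1}{9} \cdot 159 = -2497 + \frac{106}{3} = - \frac{7385}{3}$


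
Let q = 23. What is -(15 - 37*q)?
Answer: 836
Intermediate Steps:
-(15 - 37*q) = -(15 - 37*23) = -(15 - 851) = -1*(-836) = 836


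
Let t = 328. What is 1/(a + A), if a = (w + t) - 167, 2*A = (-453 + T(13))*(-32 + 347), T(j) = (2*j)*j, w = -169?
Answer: -2/36241 ≈ -5.5186e-5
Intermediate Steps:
T(j) = 2*j**2
A = -36225/2 (A = ((-453 + 2*13**2)*(-32 + 347))/2 = ((-453 + 2*169)*315)/2 = ((-453 + 338)*315)/2 = (-115*315)/2 = (1/2)*(-36225) = -36225/2 ≈ -18113.)
a = -8 (a = (-169 + 328) - 167 = 159 - 167 = -8)
1/(a + A) = 1/(-8 - 36225/2) = 1/(-36241/2) = -2/36241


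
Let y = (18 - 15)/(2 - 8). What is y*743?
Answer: -743/2 ≈ -371.50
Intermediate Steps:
y = -1/2 (y = 3/(-6) = 3*(-1/6) = -1/2 ≈ -0.50000)
y*743 = -1/2*743 = -743/2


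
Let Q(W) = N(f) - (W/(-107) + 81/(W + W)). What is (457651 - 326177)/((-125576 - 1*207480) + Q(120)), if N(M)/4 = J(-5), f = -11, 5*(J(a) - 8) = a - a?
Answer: -1125417440/2850678729 ≈ -0.39479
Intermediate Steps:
J(a) = 8 (J(a) = 8 + (a - a)/5 = 8 + (⅕)*0 = 8 + 0 = 8)
N(M) = 32 (N(M) = 4*8 = 32)
Q(W) = 32 - 81/(2*W) + W/107 (Q(W) = 32 - (W/(-107) + 81/(W + W)) = 32 - (W*(-1/107) + 81/((2*W))) = 32 - (-W/107 + 81*(1/(2*W))) = 32 - (-W/107 + 81/(2*W)) = 32 + (-81/(2*W) + W/107) = 32 - 81/(2*W) + W/107)
(457651 - 326177)/((-125576 - 1*207480) + Q(120)) = (457651 - 326177)/((-125576 - 1*207480) + (32 - 81/2/120 + (1/107)*120)) = 131474/((-125576 - 207480) + (32 - 81/2*1/120 + 120/107)) = 131474/(-333056 + (32 - 27/80 + 120/107)) = 131474/(-333056 + 280631/8560) = 131474/(-2850678729/8560) = 131474*(-8560/2850678729) = -1125417440/2850678729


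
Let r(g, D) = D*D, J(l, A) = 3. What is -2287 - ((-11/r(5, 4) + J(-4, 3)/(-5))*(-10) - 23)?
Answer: -18215/8 ≈ -2276.9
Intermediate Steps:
r(g, D) = D²
-2287 - ((-11/r(5, 4) + J(-4, 3)/(-5))*(-10) - 23) = -2287 - ((-11/(4²) + 3/(-5))*(-10) - 23) = -2287 - ((-11/16 + 3*(-⅕))*(-10) - 23) = -2287 - ((-11*1/16 - ⅗)*(-10) - 23) = -2287 - ((-11/16 - ⅗)*(-10) - 23) = -2287 - (-103/80*(-10) - 23) = -2287 - (103/8 - 23) = -2287 - 1*(-81/8) = -2287 + 81/8 = -18215/8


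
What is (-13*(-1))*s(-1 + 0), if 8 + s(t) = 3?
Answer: -65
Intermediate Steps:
s(t) = -5 (s(t) = -8 + 3 = -5)
(-13*(-1))*s(-1 + 0) = -13*(-1)*(-5) = 13*(-5) = -65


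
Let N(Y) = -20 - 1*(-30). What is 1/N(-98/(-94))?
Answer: ⅒ ≈ 0.10000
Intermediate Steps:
N(Y) = 10 (N(Y) = -20 + 30 = 10)
1/N(-98/(-94)) = 1/10 = ⅒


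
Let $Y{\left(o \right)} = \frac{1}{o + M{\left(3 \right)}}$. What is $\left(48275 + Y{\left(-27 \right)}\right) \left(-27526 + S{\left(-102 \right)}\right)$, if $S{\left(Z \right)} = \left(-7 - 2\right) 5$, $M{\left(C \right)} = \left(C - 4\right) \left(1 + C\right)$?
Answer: $- \frac{41260663204}{31} \approx -1.331 \cdot 10^{9}$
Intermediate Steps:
$M{\left(C \right)} = \left(1 + C\right) \left(-4 + C\right)$ ($M{\left(C \right)} = \left(-4 + C\right) \left(1 + C\right) = \left(1 + C\right) \left(-4 + C\right)$)
$S{\left(Z \right)} = -45$ ($S{\left(Z \right)} = \left(-9\right) 5 = -45$)
$Y{\left(o \right)} = \frac{1}{-4 + o}$ ($Y{\left(o \right)} = \frac{1}{o - \left(13 - 9\right)} = \frac{1}{o - 4} = \frac{1}{-4 + o}$)
$\left(48275 + Y{\left(-27 \right)}\right) \left(-27526 + S{\left(-102 \right)}\right) = \left(48275 + \frac{1}{-4 - 27}\right) \left(-27526 - 45\right) = \left(48275 + \frac{1}{-31}\right) \left(-27571\right) = \left(48275 - \frac{1}{31}\right) \left(-27571\right) = \frac{1496524}{31} \left(-27571\right) = - \frac{41260663204}{31}$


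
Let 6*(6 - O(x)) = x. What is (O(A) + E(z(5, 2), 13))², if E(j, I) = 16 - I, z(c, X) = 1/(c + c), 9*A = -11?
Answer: 247009/2916 ≈ 84.708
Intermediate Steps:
A = -11/9 (A = (⅑)*(-11) = -11/9 ≈ -1.2222)
z(c, X) = 1/(2*c)
O(x) = 6 - x/6
(O(A) + E(z(5, 2), 13))² = ((6 - ⅙*(-11/9)) + (16 - 1*13))² = ((6 + 11/54) + (16 - 13))² = (335/54 + 3)² = (497/54)² = 247009/2916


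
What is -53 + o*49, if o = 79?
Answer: 3818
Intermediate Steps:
-53 + o*49 = -53 + 79*49 = -53 + 3871 = 3818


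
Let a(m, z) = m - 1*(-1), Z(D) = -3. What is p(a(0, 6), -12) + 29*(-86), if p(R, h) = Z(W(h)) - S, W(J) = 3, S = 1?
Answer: -2498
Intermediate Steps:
a(m, z) = 1 + m (a(m, z) = m + 1 = 1 + m)
p(R, h) = -4 (p(R, h) = -3 - 1*1 = -3 - 1 = -4)
p(a(0, 6), -12) + 29*(-86) = -4 + 29*(-86) = -4 - 2494 = -2498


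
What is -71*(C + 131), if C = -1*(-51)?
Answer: -12922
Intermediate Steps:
C = 51
-71*(C + 131) = -71*(51 + 131) = -71*182 = -12922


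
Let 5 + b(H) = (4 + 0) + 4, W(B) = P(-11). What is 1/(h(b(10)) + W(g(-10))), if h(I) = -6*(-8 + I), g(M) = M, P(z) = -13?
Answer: 1/17 ≈ 0.058824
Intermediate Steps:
W(B) = -13
b(H) = 3 (b(H) = -5 + ((4 + 0) + 4) = -5 + (4 + 4) = -5 + 8 = 3)
h(I) = 48 - 6*I
1/(h(b(10)) + W(g(-10))) = 1/((48 - 6*3) - 13) = 1/((48 - 18) - 13) = 1/(30 - 13) = 1/17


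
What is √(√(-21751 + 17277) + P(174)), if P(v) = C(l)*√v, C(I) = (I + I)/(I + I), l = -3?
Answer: √(√174 + I*√4474) ≈ 6.3784 + 5.2433*I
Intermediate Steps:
C(I) = 1 (C(I) = (2*I)/((2*I)) = (2*I)*(1/(2*I)) = 1)
P(v) = √v (P(v) = 1*√v = √v)
√(√(-21751 + 17277) + P(174)) = √(√(-21751 + 17277) + √174) = √(√(-4474) + √174) = √(I*√4474 + √174) = √(√174 + I*√4474)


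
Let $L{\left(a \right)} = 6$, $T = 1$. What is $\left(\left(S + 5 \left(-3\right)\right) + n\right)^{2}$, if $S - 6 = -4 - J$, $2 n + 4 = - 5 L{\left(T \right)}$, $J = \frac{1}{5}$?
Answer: $\frac{22801}{25} \approx 912.04$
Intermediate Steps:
$J = \frac{1}{5} \approx 0.2$
$n = -17$ ($n = -2 + \frac{\left(-5\right) 6}{2} = -2 + \frac{1}{2} \left(-30\right) = -2 - 15 = -17$)
$S = \frac{9}{5}$ ($S = 6 - \frac{21}{5} = \frac{9}{5} \approx 1.8$)
$\left(\left(S + 5 \left(-3\right)\right) + n\right)^{2} = \left(\left(\frac{9}{5} + 5 \left(-3\right)\right) - 17\right)^{2} = \left(\left(\frac{9}{5} - 15\right) - 17\right)^{2} = \left(- \frac{66}{5} - 17\right)^{2} = \left(- \frac{151}{5}\right)^{2} = \frac{22801}{25}$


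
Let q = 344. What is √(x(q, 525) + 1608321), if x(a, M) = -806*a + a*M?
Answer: √1511657 ≈ 1229.5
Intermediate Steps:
x(a, M) = -806*a + M*a
√(x(q, 525) + 1608321) = √(344*(-806 + 525) + 1608321) = √(344*(-281) + 1608321) = √(-96664 + 1608321) = √1511657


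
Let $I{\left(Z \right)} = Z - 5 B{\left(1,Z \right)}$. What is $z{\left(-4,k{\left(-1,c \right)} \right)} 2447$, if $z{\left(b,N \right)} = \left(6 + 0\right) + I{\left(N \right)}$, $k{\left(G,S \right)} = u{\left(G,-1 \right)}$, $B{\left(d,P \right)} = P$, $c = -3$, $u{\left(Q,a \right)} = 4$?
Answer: $-24470$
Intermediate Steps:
$I{\left(Z \right)} = - 4 Z$ ($I{\left(Z \right)} = Z - 5 Z = - 4 Z$)
$k{\left(G,S \right)} = 4$
$z{\left(b,N \right)} = 6 - 4 N$ ($z{\left(b,N \right)} = \left(6 + 0\right) - 4 N = 6 - 4 N$)
$z{\left(-4,k{\left(-1,c \right)} \right)} 2447 = \left(6 - 16\right) 2447 = \left(-10\right) 2447 = -24470$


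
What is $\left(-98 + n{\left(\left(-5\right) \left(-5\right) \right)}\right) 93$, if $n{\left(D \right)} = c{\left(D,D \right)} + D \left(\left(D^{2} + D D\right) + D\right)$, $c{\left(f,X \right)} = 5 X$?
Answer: $2966886$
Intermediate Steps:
$n{\left(D \right)} = 5 D + D \left(D + 2 D^{2}\right)$ ($n{\left(D \right)} = 5 D + D \left(\left(D^{2} + D D\right) + D\right) = 5 D + D \left(\left(D^{2} + D^{2}\right) + D\right) = 5 D + D \left(2 D^{2} + D\right) = 5 D + D \left(D + 2 D^{2}\right)$)
$\left(-98 + n{\left(\left(-5\right) \left(-5\right) \right)}\right) 93 = \left(-98 + \left(-5\right) \left(-5\right) \left(5 - -25 + 2 \left(\left(-5\right) \left(-5\right)\right)^{2}\right)\right) 93 = \left(-98 + 25 \left(5 + 25 + 2 \cdot 25^{2}\right)\right) 93 = \left(-98 + 25 \left(5 + 25 + 2 \cdot 625\right)\right) 93 = \left(-98 + 25 \left(5 + 25 + 1250\right)\right) 93 = \left(-98 + 25 \cdot 1280\right) 93 = \left(-98 + 32000\right) 93 = 31902 \cdot 93 = 2966886$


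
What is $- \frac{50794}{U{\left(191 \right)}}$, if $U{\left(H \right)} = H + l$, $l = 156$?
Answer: $- \frac{50794}{347} \approx -146.38$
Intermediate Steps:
$U{\left(H \right)} = 156 + H$ ($U{\left(H \right)} = H + 156 = 156 + H$)
$- \frac{50794}{U{\left(191 \right)}} = - \frac{50794}{156 + 191} = - \frac{50794}{347}$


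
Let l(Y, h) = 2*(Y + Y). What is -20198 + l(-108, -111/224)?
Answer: -20630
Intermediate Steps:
l(Y, h) = 4*Y (l(Y, h) = 2*(2*Y) = 4*Y)
-20198 + l(-108, -111/224) = -20198 + 4*(-108) = -20198 - 432 = -20630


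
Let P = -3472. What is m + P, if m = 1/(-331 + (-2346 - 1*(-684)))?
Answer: -6919697/1993 ≈ -3472.0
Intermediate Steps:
m = -1/1993 (m = 1/(-331 + (-2346 + 684)) = 1/(-331 - 1662) = 1/(-1993) = -1/1993 ≈ -0.00050176)
m + P = -1/1993 - 3472 = -6919697/1993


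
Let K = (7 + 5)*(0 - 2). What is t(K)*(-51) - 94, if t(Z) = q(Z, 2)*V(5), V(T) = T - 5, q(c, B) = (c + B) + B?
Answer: -94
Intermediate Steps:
q(c, B) = c + 2*B (q(c, B) = (B + c) + B = c + 2*B)
K = -24 (K = 12*(-2) = -24)
V(T) = -5 + T
t(Z) = 0 (t(Z) = (Z + 2*2)*(-5 + 5) = (Z + 4)*0 = (4 + Z)*0 = 0)
t(K)*(-51) - 94 = 0*(-51) - 94 = 0 - 94 = -94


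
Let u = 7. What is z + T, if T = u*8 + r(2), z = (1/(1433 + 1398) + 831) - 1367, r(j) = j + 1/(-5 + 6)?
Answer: -1350386/2831 ≈ -477.00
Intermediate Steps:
r(j) = 1 + j (r(j) = j + 1/1 = j + 1 = 1 + j)
z = -1517415/2831 (z = (1/2831 + 831) - 1367 = 2352562/2831 - 1367 = -1517415/2831 ≈ -536.00)
T = 59 (T = 7*8 + (1 + 2) = 56 + 3 = 59)
z + T = -1517415/2831 + 59 = -1350386/2831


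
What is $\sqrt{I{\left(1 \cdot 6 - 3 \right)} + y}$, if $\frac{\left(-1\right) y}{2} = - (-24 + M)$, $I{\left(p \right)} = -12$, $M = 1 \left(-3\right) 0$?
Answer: $2 i \sqrt{15} \approx 7.746 i$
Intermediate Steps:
$M = 0$ ($M = \left(-3\right) 0 = 0$)
$y = -48$ ($y = - 2 \left(- (-24 + 0)\right) = - 2 \left(\left(-1\right) \left(-24\right)\right) = \left(-2\right) 24 = -48$)
$\sqrt{I{\left(1 \cdot 6 - 3 \right)} + y} = \sqrt{-12 - 48} = \sqrt{-60} = 2 i \sqrt{15}$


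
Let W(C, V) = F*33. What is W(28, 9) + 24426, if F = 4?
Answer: 24558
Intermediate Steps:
W(C, V) = 132 (W(C, V) = 4*33 = 132)
W(28, 9) + 24426 = 132 + 24426 = 24558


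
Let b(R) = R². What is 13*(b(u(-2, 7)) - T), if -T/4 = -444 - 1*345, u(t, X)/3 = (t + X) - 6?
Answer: -40911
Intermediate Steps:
u(t, X) = -18 + 3*X + 3*t (u(t, X) = 3*((t + X) - 6) = 3*((X + t) - 6) = 3*(-6 + X + t) = -18 + 3*X + 3*t)
T = 3156 (T = -4*(-444 - 1*345) = -4*(-444 - 345) = -4*(-789) = 3156)
13*(b(u(-2, 7)) - T) = 13*((-18 + 3*7 + 3*(-2))² - 1*3156) = 13*((-18 + 21 - 6)² - 3156) = 13*((-3)² - 3156) = 13*(9 - 3156) = 13*(-3147) = -40911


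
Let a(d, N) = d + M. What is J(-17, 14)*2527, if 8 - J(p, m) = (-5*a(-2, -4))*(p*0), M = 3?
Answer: 20216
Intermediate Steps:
a(d, N) = 3 + d (a(d, N) = d + 3 = 3 + d)
J(p, m) = 8 (J(p, m) = 8 - (-5*(3 - 2))*p*0 = 8 - (-5*1)*0 = 8 - (-5)*0 = 8 - 1*0 = 8 + 0 = 8)
J(-17, 14)*2527 = 8*2527 = 20216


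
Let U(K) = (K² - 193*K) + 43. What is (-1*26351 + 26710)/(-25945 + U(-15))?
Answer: -359/22782 ≈ -0.015758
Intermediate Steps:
U(K) = 43 + K² - 193*K
(-1*26351 + 26710)/(-25945 + U(-15)) = (-1*26351 + 26710)/(-25945 + (43 + (-15)² - 193*(-15))) = (-26351 + 26710)/(-25945 + (43 + 225 + 2895)) = 359/(-25945 + 3163) = 359/(-22782) = 359*(-1/22782) = -359/22782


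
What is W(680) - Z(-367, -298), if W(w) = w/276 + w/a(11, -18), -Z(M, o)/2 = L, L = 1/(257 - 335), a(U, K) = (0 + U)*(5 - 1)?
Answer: 58849/3289 ≈ 17.893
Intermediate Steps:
a(U, K) = 4*U (a(U, K) = U*4 = 4*U)
L = -1/78 (L = 1/(-78) = -1/78 ≈ -0.012821)
Z(M, o) = 1/39 (Z(M, o) = -2*(-1/78) = 1/39)
W(w) = 20*w/759 (W(w) = w/276 + w/((4*11)) = w*(1/276) + w/44 = w/276 + w*(1/44) = w/276 + w/44 = 20*w/759)
W(680) - Z(-367, -298) = (20/759)*680 - 1*1/39 = 13600/759 - 1/39 = 58849/3289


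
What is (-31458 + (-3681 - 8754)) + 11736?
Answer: -32157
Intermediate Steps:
(-31458 + (-3681 - 8754)) + 11736 = (-31458 - 12435) + 11736 = -43893 + 11736 = -32157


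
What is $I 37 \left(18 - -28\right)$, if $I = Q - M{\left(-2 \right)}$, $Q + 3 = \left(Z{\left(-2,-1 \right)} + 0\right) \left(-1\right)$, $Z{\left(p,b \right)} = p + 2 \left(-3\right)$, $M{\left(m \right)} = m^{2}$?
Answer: $1702$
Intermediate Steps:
$Z{\left(p,b \right)} = -6 + p$ ($Z{\left(p,b \right)} = p - 6 = -6 + p$)
$Q = 5$ ($Q = -3 + \left(\left(-6 - 2\right) + 0\right) \left(-1\right) = -3 + \left(-8 + 0\right) \left(-1\right) = -3 - -8 = -3 + 8 = 5$)
$I = 1$ ($I = 5 - \left(-2\right)^{2} = 5 - 4 = 1$)
$I 37 \left(18 - -28\right) = 1 \cdot 37 \left(18 - -28\right) = 37 \left(18 + 28\right) = 37 \cdot 46 = 1702$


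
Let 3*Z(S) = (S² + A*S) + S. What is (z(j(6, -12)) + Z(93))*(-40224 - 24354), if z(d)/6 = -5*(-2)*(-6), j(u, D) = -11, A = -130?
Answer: 95317128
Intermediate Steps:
Z(S) = -43*S + S²/3 (Z(S) = ((S² - 130*S) + S)/3 = (S² - 129*S)/3 = -43*S + S²/3)
z(d) = -360 (z(d) = 6*(-5*(-2)*(-6)) = 6*(10*(-6)) = 6*(-60) = -360)
(z(j(6, -12)) + Z(93))*(-40224 - 24354) = (-360 + (⅓)*93*(-129 + 93))*(-40224 - 24354) = (-360 + (⅓)*93*(-36))*(-64578) = (-360 - 1116)*(-64578) = -1476*(-64578) = 95317128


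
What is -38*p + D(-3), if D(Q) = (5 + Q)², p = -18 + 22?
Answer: -148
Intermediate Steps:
p = 4
-38*p + D(-3) = -38*4 + (5 - 3)² = -152 + 2² = -152 + 4 = -148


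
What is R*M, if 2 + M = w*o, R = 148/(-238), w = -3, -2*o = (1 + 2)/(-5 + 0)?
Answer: 1073/595 ≈ 1.8034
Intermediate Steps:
o = 3/10 (o = -(1 + 2)/(2*(-5 + 0)) = -3/(2*(-5)) = -3*(-1)/(2*5) = -½*(-⅗) = 3/10 ≈ 0.30000)
R = -74/119 (R = 148*(-1/238) = -74/119 ≈ -0.62185)
M = -29/10 (M = -2 - 3*3/10 = -2 - 9/10 = -29/10 ≈ -2.9000)
R*M = -74/119*(-29/10) = 1073/595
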